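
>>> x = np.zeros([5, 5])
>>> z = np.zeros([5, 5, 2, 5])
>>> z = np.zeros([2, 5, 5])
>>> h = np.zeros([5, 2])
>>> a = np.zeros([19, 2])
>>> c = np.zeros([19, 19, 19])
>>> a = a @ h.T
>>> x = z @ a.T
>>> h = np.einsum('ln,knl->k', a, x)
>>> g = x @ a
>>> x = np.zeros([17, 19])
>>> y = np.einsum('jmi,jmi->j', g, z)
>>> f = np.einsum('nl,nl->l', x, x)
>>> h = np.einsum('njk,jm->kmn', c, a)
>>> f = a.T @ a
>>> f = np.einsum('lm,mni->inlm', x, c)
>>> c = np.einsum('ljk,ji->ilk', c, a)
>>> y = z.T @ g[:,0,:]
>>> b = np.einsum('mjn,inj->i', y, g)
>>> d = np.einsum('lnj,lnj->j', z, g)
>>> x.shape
(17, 19)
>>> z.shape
(2, 5, 5)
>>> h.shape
(19, 5, 19)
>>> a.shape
(19, 5)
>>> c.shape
(5, 19, 19)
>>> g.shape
(2, 5, 5)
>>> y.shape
(5, 5, 5)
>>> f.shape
(19, 19, 17, 19)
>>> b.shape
(2,)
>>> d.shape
(5,)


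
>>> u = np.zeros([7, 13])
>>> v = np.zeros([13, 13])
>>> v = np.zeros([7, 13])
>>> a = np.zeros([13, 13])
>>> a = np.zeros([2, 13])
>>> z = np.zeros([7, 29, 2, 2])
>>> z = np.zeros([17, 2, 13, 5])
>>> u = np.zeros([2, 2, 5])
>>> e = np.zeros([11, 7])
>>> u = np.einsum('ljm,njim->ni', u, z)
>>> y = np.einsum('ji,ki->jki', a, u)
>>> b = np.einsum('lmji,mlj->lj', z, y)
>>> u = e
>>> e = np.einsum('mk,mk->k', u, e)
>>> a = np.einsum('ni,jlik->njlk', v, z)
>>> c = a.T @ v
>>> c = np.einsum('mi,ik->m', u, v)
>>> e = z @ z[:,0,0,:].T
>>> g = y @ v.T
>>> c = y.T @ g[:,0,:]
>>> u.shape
(11, 7)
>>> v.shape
(7, 13)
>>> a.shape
(7, 17, 2, 5)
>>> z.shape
(17, 2, 13, 5)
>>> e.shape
(17, 2, 13, 17)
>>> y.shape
(2, 17, 13)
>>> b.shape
(17, 13)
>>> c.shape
(13, 17, 7)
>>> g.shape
(2, 17, 7)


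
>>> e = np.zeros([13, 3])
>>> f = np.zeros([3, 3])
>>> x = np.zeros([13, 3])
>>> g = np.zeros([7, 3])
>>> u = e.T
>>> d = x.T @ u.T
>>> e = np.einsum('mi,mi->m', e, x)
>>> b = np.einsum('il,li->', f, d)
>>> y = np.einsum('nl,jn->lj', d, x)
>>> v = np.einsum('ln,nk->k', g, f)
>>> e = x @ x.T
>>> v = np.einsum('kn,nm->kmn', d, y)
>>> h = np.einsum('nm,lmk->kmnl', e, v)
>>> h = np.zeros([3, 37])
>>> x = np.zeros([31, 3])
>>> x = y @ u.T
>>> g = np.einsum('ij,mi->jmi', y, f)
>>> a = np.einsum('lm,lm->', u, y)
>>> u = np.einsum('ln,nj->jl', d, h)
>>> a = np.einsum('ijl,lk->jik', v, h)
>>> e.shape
(13, 13)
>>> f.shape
(3, 3)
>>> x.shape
(3, 3)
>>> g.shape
(13, 3, 3)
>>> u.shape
(37, 3)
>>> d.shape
(3, 3)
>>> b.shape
()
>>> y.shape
(3, 13)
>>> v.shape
(3, 13, 3)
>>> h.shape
(3, 37)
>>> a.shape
(13, 3, 37)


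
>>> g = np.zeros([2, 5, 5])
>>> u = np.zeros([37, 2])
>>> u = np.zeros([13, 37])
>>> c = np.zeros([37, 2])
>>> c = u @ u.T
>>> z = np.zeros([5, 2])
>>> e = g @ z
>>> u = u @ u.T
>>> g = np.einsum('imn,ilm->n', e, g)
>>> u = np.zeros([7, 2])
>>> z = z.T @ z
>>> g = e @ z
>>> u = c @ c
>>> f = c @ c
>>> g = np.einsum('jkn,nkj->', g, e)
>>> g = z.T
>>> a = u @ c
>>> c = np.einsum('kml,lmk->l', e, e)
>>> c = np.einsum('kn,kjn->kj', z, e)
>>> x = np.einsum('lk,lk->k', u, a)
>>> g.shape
(2, 2)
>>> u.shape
(13, 13)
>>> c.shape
(2, 5)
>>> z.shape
(2, 2)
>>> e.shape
(2, 5, 2)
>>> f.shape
(13, 13)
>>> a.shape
(13, 13)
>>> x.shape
(13,)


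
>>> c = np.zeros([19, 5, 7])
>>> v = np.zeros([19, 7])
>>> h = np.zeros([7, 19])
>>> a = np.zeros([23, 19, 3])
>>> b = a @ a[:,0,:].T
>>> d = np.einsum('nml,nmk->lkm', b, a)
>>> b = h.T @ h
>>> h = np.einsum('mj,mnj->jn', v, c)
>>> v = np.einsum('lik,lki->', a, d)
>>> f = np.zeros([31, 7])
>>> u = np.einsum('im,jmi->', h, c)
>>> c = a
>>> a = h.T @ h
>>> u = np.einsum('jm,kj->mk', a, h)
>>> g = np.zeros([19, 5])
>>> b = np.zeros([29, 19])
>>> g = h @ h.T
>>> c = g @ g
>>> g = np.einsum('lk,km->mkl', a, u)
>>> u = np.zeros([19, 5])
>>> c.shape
(7, 7)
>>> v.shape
()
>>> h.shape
(7, 5)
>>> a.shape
(5, 5)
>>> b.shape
(29, 19)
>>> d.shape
(23, 3, 19)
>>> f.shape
(31, 7)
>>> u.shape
(19, 5)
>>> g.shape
(7, 5, 5)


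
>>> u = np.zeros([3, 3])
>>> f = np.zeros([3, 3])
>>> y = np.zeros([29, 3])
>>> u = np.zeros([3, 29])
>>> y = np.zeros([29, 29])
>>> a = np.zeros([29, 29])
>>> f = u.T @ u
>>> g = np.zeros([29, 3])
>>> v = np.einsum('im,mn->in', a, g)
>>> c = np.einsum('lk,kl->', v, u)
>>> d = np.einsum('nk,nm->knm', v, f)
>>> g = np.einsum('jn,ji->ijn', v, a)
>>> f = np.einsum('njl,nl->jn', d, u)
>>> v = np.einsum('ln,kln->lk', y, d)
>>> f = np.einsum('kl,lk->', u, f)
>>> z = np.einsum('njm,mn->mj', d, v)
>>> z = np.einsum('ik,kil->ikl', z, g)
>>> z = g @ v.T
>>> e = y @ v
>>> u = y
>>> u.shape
(29, 29)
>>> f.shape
()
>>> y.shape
(29, 29)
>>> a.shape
(29, 29)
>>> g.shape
(29, 29, 3)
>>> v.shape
(29, 3)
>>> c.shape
()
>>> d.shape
(3, 29, 29)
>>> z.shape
(29, 29, 29)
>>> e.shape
(29, 3)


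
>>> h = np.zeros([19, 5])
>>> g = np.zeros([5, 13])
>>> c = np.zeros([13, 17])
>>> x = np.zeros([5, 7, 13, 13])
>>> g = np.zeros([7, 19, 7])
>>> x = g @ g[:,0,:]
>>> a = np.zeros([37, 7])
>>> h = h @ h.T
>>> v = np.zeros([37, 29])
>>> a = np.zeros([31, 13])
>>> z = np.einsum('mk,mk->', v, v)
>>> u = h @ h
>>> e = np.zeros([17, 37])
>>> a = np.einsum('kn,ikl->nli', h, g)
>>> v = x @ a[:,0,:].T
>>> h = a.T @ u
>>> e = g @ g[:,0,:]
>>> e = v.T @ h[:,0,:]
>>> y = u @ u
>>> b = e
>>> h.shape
(7, 7, 19)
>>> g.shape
(7, 19, 7)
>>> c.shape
(13, 17)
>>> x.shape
(7, 19, 7)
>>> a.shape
(19, 7, 7)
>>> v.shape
(7, 19, 19)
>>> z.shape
()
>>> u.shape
(19, 19)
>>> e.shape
(19, 19, 19)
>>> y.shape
(19, 19)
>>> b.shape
(19, 19, 19)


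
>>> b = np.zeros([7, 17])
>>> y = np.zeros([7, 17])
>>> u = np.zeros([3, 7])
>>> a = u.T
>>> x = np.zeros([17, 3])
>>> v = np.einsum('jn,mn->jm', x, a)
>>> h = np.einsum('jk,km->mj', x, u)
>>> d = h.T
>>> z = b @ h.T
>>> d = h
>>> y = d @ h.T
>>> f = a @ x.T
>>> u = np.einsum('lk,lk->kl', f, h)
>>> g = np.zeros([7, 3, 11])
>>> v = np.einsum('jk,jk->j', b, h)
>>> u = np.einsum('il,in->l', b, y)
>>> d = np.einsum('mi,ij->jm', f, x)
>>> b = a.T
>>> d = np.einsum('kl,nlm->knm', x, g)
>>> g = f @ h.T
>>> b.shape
(3, 7)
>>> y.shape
(7, 7)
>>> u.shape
(17,)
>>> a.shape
(7, 3)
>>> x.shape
(17, 3)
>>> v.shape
(7,)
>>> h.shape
(7, 17)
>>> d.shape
(17, 7, 11)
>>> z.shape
(7, 7)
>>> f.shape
(7, 17)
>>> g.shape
(7, 7)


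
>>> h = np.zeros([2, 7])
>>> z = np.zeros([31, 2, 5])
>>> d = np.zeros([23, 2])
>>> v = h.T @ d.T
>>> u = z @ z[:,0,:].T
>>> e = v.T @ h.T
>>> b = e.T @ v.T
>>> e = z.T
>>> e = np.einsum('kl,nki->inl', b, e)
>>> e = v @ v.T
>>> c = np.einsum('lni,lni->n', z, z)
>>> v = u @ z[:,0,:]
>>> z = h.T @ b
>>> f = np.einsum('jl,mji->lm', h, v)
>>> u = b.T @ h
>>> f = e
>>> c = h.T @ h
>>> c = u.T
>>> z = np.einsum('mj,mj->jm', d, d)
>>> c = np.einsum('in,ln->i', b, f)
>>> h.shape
(2, 7)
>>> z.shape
(2, 23)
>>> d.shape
(23, 2)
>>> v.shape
(31, 2, 5)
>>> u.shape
(7, 7)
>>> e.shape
(7, 7)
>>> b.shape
(2, 7)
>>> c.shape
(2,)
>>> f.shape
(7, 7)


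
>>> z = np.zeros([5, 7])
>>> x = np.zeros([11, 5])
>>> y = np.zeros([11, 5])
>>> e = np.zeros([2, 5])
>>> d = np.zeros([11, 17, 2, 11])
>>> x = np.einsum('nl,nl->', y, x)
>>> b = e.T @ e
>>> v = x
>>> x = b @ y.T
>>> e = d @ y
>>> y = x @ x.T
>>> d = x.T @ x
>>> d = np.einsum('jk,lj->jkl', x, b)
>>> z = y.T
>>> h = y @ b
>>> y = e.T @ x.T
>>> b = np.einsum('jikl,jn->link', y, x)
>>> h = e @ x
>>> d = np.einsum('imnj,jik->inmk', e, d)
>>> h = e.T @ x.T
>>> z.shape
(5, 5)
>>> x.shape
(5, 11)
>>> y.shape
(5, 2, 17, 5)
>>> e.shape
(11, 17, 2, 5)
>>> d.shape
(11, 2, 17, 5)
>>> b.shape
(5, 2, 11, 17)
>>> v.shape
()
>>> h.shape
(5, 2, 17, 5)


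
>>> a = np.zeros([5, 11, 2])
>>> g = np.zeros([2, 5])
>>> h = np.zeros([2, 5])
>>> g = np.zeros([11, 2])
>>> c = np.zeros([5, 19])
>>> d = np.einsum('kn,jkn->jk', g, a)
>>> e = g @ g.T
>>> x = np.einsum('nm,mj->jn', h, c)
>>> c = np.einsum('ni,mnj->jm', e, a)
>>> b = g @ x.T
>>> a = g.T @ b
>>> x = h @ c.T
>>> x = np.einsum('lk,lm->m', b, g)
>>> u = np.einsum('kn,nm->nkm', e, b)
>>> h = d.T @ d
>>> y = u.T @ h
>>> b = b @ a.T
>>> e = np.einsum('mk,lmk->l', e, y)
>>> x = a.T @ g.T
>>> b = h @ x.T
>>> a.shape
(2, 19)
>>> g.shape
(11, 2)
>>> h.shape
(11, 11)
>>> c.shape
(2, 5)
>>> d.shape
(5, 11)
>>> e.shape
(19,)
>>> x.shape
(19, 11)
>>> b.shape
(11, 19)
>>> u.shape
(11, 11, 19)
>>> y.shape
(19, 11, 11)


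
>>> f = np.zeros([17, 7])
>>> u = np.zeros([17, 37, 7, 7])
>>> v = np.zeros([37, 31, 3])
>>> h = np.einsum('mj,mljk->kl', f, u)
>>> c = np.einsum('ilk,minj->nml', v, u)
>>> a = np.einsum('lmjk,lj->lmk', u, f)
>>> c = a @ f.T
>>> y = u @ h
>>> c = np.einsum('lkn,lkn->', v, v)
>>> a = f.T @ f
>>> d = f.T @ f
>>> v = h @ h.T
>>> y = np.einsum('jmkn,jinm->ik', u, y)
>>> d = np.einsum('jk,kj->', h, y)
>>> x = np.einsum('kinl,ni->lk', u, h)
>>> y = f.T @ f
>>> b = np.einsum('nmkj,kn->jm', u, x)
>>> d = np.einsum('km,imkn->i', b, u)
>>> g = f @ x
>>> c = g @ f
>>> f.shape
(17, 7)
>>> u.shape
(17, 37, 7, 7)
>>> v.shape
(7, 7)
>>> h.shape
(7, 37)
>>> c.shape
(17, 7)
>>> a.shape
(7, 7)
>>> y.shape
(7, 7)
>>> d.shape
(17,)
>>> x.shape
(7, 17)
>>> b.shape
(7, 37)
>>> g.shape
(17, 17)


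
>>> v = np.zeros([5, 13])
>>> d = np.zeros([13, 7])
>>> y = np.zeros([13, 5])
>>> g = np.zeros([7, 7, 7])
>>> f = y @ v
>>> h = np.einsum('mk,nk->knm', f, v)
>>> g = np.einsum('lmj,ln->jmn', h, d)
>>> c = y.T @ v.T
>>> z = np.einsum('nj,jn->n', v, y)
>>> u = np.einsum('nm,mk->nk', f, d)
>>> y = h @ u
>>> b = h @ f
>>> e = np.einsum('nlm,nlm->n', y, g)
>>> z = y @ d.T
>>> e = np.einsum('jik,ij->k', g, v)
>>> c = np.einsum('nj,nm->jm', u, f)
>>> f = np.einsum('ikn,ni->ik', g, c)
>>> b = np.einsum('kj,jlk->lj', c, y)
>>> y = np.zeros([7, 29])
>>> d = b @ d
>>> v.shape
(5, 13)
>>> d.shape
(5, 7)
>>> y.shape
(7, 29)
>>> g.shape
(13, 5, 7)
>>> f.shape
(13, 5)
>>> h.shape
(13, 5, 13)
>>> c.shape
(7, 13)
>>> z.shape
(13, 5, 13)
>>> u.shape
(13, 7)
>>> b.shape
(5, 13)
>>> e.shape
(7,)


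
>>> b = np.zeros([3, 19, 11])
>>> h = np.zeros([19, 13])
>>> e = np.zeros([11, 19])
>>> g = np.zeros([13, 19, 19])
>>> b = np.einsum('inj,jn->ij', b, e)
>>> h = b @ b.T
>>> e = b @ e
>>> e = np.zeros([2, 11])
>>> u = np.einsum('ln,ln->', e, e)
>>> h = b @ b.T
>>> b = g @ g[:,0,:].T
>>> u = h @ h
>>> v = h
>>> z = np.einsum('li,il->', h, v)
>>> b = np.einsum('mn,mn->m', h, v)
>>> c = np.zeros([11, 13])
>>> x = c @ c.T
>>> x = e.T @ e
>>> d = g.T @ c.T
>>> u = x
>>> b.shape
(3,)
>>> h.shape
(3, 3)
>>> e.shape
(2, 11)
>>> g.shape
(13, 19, 19)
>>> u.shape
(11, 11)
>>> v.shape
(3, 3)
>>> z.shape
()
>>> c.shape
(11, 13)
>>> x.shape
(11, 11)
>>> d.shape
(19, 19, 11)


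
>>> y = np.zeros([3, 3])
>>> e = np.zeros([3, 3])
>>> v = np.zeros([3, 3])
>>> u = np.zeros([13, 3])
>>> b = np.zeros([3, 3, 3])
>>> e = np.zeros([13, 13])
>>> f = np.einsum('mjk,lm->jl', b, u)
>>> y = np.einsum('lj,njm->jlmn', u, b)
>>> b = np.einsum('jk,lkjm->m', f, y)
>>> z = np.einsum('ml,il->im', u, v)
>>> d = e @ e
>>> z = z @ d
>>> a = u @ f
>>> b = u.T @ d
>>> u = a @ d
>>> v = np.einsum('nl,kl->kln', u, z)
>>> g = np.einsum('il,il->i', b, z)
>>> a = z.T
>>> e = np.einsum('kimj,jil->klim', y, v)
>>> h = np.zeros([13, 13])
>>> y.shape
(3, 13, 3, 3)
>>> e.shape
(3, 13, 13, 3)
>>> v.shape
(3, 13, 13)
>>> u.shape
(13, 13)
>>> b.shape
(3, 13)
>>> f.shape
(3, 13)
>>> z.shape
(3, 13)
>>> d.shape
(13, 13)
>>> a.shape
(13, 3)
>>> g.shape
(3,)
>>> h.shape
(13, 13)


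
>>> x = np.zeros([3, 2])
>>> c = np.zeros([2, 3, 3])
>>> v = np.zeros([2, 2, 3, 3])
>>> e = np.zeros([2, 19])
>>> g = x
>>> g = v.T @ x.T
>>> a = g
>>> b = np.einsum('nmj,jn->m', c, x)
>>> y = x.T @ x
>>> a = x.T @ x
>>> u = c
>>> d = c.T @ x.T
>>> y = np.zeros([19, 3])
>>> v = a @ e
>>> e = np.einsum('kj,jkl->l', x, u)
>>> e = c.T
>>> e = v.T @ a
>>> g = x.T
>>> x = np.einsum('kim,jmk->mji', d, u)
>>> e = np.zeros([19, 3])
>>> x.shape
(3, 2, 3)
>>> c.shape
(2, 3, 3)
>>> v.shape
(2, 19)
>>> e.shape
(19, 3)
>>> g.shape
(2, 3)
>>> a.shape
(2, 2)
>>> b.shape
(3,)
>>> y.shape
(19, 3)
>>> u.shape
(2, 3, 3)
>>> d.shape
(3, 3, 3)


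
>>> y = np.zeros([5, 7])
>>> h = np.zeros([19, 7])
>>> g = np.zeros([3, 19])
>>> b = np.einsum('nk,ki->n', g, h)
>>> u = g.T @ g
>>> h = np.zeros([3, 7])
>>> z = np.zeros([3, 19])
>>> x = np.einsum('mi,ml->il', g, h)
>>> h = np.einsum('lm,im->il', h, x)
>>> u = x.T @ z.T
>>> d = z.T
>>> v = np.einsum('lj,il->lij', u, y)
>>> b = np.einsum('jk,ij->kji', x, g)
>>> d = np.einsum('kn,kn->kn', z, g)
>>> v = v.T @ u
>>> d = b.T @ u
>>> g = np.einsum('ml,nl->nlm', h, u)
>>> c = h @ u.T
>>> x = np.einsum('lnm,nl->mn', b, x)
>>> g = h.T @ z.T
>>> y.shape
(5, 7)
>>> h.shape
(19, 3)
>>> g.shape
(3, 3)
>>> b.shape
(7, 19, 3)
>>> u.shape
(7, 3)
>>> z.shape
(3, 19)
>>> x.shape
(3, 19)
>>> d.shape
(3, 19, 3)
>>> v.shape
(3, 5, 3)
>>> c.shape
(19, 7)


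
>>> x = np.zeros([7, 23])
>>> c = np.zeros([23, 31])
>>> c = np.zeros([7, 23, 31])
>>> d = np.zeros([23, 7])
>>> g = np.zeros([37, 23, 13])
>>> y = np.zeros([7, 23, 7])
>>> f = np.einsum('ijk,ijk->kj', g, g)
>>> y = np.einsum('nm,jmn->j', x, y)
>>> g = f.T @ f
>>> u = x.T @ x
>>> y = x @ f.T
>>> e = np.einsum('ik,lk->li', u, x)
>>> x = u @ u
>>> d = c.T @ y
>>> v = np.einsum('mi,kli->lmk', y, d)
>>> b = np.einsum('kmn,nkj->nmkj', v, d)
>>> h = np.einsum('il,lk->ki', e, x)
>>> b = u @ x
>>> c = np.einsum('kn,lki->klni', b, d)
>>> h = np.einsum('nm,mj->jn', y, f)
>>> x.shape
(23, 23)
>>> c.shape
(23, 31, 23, 13)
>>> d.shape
(31, 23, 13)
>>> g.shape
(23, 23)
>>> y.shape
(7, 13)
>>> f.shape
(13, 23)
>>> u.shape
(23, 23)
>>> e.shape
(7, 23)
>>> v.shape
(23, 7, 31)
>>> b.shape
(23, 23)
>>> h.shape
(23, 7)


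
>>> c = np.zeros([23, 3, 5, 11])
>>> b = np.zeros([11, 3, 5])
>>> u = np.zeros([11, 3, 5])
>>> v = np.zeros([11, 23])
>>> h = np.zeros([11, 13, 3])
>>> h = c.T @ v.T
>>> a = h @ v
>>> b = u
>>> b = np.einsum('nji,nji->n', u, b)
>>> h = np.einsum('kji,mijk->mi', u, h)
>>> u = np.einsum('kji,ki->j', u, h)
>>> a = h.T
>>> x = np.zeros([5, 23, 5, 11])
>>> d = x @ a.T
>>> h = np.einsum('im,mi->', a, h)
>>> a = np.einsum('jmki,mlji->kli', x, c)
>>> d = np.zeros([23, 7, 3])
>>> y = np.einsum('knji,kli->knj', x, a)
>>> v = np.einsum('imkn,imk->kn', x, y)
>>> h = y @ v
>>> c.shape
(23, 3, 5, 11)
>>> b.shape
(11,)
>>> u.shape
(3,)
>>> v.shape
(5, 11)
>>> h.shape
(5, 23, 11)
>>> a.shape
(5, 3, 11)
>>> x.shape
(5, 23, 5, 11)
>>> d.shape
(23, 7, 3)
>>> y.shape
(5, 23, 5)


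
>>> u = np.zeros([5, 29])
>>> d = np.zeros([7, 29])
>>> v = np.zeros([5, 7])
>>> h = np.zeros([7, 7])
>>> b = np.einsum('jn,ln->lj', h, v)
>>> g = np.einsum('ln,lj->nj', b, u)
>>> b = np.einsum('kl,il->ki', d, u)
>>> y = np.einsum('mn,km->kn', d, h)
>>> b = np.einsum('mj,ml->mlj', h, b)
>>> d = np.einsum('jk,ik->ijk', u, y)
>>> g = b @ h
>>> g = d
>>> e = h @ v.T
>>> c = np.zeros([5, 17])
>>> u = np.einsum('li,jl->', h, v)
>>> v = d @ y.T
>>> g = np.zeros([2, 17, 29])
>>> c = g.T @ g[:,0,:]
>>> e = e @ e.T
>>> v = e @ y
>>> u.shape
()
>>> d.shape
(7, 5, 29)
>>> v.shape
(7, 29)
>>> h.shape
(7, 7)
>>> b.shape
(7, 5, 7)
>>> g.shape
(2, 17, 29)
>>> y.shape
(7, 29)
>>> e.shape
(7, 7)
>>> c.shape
(29, 17, 29)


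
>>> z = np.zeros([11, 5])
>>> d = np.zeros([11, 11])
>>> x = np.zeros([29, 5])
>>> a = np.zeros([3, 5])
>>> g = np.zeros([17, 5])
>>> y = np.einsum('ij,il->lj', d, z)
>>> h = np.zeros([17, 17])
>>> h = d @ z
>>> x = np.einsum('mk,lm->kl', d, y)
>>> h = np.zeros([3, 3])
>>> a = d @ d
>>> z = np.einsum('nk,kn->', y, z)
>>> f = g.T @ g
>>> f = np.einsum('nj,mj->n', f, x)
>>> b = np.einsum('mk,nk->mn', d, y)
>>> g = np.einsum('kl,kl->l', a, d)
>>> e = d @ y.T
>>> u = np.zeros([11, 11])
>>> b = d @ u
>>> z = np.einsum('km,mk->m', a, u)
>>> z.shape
(11,)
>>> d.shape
(11, 11)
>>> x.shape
(11, 5)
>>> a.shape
(11, 11)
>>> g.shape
(11,)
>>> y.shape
(5, 11)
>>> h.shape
(3, 3)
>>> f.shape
(5,)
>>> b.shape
(11, 11)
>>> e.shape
(11, 5)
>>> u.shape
(11, 11)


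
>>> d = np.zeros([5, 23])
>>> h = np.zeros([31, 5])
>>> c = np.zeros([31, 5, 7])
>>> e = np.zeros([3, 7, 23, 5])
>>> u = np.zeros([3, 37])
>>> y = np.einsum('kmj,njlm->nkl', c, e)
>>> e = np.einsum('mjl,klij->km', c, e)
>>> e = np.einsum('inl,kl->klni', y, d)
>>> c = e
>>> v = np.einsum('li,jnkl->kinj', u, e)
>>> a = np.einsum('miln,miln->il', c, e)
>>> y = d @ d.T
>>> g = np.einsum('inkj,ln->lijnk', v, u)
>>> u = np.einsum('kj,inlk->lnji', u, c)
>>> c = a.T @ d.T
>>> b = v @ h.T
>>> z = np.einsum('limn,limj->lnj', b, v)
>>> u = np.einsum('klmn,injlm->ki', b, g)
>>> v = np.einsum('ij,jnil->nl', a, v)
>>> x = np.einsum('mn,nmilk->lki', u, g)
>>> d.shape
(5, 23)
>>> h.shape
(31, 5)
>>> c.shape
(31, 5)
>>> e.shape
(5, 23, 31, 3)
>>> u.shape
(31, 3)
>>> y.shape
(5, 5)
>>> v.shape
(37, 5)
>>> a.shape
(23, 31)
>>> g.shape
(3, 31, 5, 37, 23)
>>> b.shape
(31, 37, 23, 31)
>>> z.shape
(31, 31, 5)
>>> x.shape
(37, 23, 5)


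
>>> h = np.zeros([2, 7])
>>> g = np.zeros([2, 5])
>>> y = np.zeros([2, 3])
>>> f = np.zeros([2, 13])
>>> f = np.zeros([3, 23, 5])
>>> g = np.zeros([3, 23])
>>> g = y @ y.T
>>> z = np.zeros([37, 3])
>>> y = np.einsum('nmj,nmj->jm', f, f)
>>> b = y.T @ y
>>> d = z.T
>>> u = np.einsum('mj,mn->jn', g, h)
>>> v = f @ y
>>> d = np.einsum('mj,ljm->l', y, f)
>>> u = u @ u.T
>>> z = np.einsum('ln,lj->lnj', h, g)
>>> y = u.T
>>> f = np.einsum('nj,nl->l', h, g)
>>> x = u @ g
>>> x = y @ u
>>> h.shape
(2, 7)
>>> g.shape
(2, 2)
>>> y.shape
(2, 2)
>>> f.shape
(2,)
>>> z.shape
(2, 7, 2)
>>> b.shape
(23, 23)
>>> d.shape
(3,)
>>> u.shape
(2, 2)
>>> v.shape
(3, 23, 23)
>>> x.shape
(2, 2)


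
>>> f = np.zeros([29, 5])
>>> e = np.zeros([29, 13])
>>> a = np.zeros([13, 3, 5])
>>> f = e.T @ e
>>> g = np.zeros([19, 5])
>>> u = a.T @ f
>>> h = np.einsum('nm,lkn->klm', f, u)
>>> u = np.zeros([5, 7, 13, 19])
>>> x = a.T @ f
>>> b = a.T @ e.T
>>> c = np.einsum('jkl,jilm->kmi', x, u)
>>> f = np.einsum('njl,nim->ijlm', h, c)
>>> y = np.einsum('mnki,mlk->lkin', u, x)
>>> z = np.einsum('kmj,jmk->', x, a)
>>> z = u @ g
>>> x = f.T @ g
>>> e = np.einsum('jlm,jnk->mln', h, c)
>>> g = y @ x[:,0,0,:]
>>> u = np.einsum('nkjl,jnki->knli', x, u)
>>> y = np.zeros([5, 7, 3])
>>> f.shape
(19, 5, 13, 7)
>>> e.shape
(13, 5, 19)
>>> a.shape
(13, 3, 5)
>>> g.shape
(3, 13, 19, 5)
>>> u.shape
(13, 7, 5, 19)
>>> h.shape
(3, 5, 13)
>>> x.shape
(7, 13, 5, 5)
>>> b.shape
(5, 3, 29)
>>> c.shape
(3, 19, 7)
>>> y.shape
(5, 7, 3)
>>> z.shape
(5, 7, 13, 5)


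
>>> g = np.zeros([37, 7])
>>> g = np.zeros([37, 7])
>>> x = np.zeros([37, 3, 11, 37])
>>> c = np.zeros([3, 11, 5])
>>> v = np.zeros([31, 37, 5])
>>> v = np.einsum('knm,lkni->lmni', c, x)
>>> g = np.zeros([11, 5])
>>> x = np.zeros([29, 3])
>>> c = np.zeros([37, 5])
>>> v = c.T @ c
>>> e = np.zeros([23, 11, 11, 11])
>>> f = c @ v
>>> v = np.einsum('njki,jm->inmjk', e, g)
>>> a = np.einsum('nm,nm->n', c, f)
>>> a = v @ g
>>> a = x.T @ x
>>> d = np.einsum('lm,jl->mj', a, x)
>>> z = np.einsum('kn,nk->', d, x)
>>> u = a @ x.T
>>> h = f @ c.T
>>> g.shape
(11, 5)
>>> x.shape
(29, 3)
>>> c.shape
(37, 5)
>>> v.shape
(11, 23, 5, 11, 11)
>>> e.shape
(23, 11, 11, 11)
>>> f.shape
(37, 5)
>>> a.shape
(3, 3)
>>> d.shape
(3, 29)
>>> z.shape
()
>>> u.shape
(3, 29)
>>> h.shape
(37, 37)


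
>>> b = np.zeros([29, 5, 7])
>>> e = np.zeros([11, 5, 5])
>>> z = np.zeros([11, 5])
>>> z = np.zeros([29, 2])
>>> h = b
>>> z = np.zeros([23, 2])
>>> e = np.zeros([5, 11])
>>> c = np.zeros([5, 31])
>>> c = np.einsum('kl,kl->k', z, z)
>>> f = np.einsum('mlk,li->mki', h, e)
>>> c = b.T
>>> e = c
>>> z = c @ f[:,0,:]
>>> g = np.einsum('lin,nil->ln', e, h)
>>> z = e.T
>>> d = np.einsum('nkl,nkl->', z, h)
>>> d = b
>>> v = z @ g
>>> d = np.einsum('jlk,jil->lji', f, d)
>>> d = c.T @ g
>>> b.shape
(29, 5, 7)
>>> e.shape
(7, 5, 29)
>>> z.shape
(29, 5, 7)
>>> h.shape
(29, 5, 7)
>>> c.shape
(7, 5, 29)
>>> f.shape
(29, 7, 11)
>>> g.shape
(7, 29)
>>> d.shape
(29, 5, 29)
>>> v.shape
(29, 5, 29)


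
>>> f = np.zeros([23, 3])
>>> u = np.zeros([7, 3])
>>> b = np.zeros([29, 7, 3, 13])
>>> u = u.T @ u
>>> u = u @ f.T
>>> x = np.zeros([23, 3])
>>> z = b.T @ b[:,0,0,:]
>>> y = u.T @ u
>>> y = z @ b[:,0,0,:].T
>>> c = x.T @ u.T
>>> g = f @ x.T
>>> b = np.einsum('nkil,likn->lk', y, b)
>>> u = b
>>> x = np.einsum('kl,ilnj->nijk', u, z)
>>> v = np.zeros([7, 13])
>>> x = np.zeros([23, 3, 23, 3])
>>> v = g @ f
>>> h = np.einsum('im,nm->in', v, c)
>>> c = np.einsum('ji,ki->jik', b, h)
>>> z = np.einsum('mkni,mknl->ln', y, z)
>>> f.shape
(23, 3)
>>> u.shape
(29, 3)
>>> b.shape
(29, 3)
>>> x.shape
(23, 3, 23, 3)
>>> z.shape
(13, 7)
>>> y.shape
(13, 3, 7, 29)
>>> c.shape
(29, 3, 23)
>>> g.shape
(23, 23)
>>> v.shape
(23, 3)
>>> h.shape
(23, 3)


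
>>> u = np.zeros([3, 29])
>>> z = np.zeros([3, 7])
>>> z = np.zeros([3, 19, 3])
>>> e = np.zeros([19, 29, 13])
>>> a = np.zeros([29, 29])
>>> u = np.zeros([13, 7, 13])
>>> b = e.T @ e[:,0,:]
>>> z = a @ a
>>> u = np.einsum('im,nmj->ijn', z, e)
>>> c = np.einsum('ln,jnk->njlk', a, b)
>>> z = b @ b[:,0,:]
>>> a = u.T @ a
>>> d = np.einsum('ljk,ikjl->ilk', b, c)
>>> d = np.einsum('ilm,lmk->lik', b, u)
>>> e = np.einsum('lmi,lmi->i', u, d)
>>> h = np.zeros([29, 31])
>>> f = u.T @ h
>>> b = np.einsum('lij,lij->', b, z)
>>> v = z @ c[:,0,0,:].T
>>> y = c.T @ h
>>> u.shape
(29, 13, 19)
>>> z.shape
(13, 29, 13)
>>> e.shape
(19,)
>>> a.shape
(19, 13, 29)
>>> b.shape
()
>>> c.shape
(29, 13, 29, 13)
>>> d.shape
(29, 13, 19)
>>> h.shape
(29, 31)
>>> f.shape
(19, 13, 31)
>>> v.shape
(13, 29, 29)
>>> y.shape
(13, 29, 13, 31)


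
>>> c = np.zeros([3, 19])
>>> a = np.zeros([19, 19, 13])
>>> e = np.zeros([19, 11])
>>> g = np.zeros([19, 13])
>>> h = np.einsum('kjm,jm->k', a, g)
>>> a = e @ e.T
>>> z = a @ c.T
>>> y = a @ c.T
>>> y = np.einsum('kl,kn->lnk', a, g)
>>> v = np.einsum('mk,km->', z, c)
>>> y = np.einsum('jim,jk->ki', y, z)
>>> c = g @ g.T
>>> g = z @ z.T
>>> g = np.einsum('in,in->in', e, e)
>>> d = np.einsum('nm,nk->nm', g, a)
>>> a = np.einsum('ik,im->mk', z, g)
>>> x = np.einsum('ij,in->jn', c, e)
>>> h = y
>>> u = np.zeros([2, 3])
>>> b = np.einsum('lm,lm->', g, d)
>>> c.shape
(19, 19)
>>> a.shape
(11, 3)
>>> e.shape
(19, 11)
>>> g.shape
(19, 11)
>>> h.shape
(3, 13)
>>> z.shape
(19, 3)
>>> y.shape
(3, 13)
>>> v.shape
()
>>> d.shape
(19, 11)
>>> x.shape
(19, 11)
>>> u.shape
(2, 3)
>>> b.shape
()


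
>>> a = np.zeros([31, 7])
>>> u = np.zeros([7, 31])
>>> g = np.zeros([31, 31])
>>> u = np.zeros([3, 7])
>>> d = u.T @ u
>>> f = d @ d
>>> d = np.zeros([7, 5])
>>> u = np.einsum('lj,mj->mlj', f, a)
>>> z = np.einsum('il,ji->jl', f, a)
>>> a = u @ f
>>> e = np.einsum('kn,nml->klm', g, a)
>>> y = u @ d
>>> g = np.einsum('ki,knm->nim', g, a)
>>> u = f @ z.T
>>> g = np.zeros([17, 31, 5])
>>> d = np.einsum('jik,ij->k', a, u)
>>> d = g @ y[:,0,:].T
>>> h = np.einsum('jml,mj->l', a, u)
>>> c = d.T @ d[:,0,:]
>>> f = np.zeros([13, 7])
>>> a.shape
(31, 7, 7)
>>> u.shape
(7, 31)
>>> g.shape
(17, 31, 5)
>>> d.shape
(17, 31, 31)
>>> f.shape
(13, 7)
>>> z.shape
(31, 7)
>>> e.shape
(31, 7, 7)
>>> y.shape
(31, 7, 5)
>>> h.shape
(7,)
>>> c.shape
(31, 31, 31)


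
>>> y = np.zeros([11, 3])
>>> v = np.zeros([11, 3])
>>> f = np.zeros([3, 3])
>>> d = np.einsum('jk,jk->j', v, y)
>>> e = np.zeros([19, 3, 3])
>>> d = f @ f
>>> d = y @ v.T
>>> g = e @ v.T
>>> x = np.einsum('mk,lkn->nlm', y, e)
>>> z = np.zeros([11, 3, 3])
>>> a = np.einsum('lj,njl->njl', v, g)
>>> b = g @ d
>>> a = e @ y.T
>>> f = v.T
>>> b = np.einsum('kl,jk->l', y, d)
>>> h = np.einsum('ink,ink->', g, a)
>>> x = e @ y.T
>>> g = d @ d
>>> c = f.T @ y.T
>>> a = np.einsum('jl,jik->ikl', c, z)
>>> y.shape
(11, 3)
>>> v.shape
(11, 3)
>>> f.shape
(3, 11)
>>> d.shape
(11, 11)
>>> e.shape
(19, 3, 3)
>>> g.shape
(11, 11)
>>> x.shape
(19, 3, 11)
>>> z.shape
(11, 3, 3)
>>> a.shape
(3, 3, 11)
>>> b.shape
(3,)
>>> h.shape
()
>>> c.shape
(11, 11)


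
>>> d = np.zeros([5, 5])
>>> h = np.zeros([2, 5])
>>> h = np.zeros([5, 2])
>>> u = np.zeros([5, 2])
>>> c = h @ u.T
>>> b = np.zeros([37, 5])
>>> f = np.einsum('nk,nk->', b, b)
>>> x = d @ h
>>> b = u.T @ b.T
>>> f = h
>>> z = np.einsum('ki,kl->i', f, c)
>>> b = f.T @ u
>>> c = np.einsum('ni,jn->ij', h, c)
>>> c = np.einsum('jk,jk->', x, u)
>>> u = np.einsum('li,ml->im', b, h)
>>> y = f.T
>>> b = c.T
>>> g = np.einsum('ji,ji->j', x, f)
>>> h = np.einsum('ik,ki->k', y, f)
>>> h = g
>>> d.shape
(5, 5)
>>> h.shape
(5,)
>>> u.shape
(2, 5)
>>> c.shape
()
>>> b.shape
()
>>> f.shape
(5, 2)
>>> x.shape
(5, 2)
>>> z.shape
(2,)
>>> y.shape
(2, 5)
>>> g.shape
(5,)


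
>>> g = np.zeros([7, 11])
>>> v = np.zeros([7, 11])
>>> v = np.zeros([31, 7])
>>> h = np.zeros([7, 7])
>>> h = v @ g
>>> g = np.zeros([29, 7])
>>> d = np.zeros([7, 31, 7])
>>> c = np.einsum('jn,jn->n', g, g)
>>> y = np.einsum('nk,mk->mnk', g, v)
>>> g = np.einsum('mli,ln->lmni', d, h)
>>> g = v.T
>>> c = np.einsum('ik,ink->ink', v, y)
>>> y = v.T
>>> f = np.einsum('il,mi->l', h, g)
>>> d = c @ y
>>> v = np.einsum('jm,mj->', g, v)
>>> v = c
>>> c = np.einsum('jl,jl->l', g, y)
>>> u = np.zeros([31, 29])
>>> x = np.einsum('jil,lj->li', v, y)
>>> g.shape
(7, 31)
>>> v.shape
(31, 29, 7)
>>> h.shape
(31, 11)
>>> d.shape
(31, 29, 31)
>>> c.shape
(31,)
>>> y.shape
(7, 31)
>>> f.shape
(11,)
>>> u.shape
(31, 29)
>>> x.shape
(7, 29)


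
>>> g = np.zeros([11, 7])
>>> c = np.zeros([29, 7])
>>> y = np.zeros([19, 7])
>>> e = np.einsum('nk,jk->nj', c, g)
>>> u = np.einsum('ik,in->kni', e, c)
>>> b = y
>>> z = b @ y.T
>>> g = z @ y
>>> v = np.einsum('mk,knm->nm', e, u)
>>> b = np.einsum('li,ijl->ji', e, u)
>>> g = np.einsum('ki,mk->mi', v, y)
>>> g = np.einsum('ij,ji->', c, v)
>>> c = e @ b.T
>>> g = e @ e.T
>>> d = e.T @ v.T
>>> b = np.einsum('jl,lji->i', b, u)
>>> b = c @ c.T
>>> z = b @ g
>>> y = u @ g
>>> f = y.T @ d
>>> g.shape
(29, 29)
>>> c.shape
(29, 7)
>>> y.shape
(11, 7, 29)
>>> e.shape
(29, 11)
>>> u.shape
(11, 7, 29)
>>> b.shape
(29, 29)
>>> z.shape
(29, 29)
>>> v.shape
(7, 29)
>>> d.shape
(11, 7)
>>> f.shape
(29, 7, 7)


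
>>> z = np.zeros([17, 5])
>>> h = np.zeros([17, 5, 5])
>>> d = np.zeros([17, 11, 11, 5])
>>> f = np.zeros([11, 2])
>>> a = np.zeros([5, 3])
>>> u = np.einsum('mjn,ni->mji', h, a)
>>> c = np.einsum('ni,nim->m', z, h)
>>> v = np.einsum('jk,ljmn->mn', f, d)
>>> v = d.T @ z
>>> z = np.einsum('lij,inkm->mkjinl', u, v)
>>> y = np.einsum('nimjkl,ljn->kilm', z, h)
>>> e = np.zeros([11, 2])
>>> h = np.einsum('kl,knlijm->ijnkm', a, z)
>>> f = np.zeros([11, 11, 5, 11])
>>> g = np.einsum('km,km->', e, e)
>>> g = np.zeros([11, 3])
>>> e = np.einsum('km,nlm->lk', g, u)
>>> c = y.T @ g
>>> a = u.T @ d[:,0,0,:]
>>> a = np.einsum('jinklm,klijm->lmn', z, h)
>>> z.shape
(5, 11, 3, 5, 11, 17)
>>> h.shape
(5, 11, 11, 5, 17)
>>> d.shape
(17, 11, 11, 5)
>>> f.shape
(11, 11, 5, 11)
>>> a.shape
(11, 17, 3)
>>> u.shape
(17, 5, 3)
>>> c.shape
(3, 17, 11, 3)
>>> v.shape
(5, 11, 11, 5)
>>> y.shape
(11, 11, 17, 3)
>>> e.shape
(5, 11)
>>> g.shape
(11, 3)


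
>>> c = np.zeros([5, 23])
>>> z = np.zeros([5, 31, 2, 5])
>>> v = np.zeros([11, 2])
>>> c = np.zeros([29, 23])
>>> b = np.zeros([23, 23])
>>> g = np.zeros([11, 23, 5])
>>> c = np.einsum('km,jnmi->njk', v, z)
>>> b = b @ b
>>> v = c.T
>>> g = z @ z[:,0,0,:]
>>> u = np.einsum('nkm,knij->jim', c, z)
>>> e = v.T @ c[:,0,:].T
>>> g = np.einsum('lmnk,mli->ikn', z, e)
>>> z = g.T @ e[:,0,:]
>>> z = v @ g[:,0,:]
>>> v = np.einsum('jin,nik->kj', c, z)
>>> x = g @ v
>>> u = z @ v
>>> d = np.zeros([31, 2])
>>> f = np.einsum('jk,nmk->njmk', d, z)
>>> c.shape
(31, 5, 11)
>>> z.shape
(11, 5, 2)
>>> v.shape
(2, 31)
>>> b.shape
(23, 23)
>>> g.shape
(31, 5, 2)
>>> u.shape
(11, 5, 31)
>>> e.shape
(31, 5, 31)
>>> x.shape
(31, 5, 31)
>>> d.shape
(31, 2)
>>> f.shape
(11, 31, 5, 2)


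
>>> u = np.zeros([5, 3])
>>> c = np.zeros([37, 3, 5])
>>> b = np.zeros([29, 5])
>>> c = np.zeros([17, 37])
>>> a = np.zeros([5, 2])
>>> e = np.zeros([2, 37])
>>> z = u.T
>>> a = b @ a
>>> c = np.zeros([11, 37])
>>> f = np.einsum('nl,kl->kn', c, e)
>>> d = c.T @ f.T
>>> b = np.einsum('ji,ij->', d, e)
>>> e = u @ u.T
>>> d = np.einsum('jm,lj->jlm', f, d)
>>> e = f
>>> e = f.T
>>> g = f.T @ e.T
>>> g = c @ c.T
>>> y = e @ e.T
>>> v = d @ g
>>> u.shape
(5, 3)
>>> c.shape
(11, 37)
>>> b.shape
()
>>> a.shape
(29, 2)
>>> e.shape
(11, 2)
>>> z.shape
(3, 5)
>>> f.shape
(2, 11)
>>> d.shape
(2, 37, 11)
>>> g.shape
(11, 11)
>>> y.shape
(11, 11)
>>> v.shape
(2, 37, 11)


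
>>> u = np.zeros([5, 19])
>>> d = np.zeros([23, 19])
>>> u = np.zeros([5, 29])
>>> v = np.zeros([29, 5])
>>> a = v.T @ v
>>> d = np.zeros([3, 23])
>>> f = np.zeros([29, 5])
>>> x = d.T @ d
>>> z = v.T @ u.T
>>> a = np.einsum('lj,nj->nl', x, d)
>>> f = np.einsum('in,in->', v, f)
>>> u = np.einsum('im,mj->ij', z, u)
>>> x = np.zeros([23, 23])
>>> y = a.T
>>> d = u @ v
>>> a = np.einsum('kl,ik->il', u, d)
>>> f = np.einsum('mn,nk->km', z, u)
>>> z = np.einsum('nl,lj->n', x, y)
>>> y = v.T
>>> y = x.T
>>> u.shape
(5, 29)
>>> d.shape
(5, 5)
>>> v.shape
(29, 5)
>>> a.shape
(5, 29)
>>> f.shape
(29, 5)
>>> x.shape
(23, 23)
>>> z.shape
(23,)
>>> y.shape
(23, 23)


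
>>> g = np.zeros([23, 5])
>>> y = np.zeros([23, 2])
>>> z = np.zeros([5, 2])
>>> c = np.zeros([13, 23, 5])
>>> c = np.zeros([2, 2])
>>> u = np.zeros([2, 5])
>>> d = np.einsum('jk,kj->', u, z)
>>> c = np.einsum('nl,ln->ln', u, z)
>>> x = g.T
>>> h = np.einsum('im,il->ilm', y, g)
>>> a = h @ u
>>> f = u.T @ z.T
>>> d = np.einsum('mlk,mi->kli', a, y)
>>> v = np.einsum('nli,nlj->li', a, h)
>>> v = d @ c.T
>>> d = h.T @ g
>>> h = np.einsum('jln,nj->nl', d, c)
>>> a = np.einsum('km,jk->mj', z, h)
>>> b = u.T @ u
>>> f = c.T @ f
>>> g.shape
(23, 5)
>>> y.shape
(23, 2)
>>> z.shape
(5, 2)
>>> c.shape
(5, 2)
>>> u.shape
(2, 5)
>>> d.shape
(2, 5, 5)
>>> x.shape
(5, 23)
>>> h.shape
(5, 5)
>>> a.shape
(2, 5)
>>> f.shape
(2, 5)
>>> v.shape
(5, 5, 5)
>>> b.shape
(5, 5)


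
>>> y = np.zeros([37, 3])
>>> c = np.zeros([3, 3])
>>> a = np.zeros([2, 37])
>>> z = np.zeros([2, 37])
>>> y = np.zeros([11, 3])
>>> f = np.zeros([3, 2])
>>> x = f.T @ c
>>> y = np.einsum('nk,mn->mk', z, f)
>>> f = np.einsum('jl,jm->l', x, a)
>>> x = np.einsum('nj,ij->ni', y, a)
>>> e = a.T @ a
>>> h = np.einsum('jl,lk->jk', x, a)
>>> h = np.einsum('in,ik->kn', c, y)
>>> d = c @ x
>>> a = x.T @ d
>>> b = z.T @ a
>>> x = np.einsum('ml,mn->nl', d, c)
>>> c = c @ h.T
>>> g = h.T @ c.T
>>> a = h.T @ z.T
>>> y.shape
(3, 37)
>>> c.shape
(3, 37)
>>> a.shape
(3, 2)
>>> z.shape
(2, 37)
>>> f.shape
(3,)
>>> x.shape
(3, 2)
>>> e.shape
(37, 37)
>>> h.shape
(37, 3)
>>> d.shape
(3, 2)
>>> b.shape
(37, 2)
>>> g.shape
(3, 3)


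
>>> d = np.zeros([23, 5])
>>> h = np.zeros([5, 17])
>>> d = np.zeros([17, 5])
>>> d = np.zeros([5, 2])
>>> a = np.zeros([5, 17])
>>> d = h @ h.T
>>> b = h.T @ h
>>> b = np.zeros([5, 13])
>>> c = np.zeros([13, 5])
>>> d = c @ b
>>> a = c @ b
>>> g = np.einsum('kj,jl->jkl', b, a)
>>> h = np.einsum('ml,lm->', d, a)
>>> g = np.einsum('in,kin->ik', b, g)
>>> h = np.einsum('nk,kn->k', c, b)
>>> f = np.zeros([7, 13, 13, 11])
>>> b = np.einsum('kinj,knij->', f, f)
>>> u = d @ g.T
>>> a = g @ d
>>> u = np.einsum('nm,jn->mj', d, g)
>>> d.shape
(13, 13)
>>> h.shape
(5,)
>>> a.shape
(5, 13)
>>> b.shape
()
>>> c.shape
(13, 5)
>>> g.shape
(5, 13)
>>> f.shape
(7, 13, 13, 11)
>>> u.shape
(13, 5)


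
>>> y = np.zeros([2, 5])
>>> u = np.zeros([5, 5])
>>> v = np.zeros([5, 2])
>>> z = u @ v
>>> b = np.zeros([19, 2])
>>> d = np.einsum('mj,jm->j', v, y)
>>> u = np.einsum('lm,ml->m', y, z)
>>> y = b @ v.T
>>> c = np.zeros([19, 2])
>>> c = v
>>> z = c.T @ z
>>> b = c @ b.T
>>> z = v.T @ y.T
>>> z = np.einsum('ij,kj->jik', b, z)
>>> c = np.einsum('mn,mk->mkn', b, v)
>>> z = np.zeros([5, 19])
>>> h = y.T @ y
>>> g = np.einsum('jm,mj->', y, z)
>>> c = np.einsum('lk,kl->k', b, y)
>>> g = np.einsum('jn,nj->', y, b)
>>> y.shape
(19, 5)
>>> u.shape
(5,)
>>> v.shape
(5, 2)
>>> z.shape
(5, 19)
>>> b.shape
(5, 19)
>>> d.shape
(2,)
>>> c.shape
(19,)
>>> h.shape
(5, 5)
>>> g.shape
()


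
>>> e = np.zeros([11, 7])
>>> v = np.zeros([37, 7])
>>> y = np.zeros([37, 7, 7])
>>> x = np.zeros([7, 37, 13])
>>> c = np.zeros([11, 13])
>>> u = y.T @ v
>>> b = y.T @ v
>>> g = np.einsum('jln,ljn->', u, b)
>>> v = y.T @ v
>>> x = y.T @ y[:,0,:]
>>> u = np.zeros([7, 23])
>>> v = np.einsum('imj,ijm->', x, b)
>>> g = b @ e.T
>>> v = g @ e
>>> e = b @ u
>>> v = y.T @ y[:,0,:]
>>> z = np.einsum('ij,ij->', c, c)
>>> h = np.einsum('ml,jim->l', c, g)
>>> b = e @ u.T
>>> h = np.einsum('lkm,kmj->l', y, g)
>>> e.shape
(7, 7, 23)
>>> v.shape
(7, 7, 7)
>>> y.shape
(37, 7, 7)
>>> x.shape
(7, 7, 7)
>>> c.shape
(11, 13)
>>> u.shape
(7, 23)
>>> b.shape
(7, 7, 7)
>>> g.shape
(7, 7, 11)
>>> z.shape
()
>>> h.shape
(37,)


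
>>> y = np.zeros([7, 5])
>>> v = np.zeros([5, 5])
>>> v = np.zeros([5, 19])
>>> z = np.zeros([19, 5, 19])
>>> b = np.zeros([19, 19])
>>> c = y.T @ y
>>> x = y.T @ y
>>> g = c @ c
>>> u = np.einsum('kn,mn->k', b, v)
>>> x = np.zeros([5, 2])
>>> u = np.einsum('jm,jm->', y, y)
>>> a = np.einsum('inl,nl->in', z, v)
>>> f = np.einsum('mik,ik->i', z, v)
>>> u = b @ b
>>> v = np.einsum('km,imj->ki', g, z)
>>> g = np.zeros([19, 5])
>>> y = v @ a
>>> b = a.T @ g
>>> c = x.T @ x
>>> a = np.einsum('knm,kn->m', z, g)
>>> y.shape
(5, 5)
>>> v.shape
(5, 19)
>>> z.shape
(19, 5, 19)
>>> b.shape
(5, 5)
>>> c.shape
(2, 2)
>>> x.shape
(5, 2)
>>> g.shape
(19, 5)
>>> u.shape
(19, 19)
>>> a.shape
(19,)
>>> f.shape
(5,)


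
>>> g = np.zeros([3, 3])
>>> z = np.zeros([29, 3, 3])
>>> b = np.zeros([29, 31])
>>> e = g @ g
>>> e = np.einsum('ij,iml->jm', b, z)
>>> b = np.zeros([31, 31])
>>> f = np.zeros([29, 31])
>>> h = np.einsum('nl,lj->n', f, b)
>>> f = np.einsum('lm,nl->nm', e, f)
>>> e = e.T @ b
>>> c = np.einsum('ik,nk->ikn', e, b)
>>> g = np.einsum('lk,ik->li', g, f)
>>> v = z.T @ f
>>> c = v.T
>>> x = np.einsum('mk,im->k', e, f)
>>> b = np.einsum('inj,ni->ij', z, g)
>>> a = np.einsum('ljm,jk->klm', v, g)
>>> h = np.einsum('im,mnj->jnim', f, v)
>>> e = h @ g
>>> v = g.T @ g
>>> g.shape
(3, 29)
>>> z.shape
(29, 3, 3)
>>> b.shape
(29, 3)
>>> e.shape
(3, 3, 29, 29)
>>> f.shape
(29, 3)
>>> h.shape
(3, 3, 29, 3)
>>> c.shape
(3, 3, 3)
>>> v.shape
(29, 29)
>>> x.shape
(31,)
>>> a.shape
(29, 3, 3)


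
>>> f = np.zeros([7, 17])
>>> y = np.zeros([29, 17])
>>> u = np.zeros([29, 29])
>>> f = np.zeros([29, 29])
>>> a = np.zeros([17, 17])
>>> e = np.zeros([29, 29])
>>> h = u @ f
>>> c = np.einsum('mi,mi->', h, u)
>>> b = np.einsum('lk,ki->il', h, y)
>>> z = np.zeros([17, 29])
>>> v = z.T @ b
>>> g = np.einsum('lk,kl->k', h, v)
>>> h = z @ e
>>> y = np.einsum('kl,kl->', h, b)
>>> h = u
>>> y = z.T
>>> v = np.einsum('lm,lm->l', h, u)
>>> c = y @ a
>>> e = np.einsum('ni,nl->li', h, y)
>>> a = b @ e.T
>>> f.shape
(29, 29)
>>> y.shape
(29, 17)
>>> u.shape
(29, 29)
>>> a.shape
(17, 17)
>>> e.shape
(17, 29)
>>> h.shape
(29, 29)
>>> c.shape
(29, 17)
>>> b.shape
(17, 29)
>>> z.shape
(17, 29)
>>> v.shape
(29,)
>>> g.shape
(29,)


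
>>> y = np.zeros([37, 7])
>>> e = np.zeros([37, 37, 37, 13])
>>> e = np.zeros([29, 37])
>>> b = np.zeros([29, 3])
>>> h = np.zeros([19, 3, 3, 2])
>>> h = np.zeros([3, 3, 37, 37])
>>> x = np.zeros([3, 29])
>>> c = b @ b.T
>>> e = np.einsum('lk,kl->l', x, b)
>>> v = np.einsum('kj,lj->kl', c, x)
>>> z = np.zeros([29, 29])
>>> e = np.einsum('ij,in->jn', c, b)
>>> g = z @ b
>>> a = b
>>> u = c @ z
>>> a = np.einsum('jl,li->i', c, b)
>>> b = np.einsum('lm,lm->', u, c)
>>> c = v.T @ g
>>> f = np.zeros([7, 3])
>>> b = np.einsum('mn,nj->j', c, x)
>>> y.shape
(37, 7)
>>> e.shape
(29, 3)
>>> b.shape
(29,)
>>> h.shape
(3, 3, 37, 37)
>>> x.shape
(3, 29)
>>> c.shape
(3, 3)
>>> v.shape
(29, 3)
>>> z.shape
(29, 29)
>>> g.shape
(29, 3)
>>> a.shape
(3,)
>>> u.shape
(29, 29)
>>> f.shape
(7, 3)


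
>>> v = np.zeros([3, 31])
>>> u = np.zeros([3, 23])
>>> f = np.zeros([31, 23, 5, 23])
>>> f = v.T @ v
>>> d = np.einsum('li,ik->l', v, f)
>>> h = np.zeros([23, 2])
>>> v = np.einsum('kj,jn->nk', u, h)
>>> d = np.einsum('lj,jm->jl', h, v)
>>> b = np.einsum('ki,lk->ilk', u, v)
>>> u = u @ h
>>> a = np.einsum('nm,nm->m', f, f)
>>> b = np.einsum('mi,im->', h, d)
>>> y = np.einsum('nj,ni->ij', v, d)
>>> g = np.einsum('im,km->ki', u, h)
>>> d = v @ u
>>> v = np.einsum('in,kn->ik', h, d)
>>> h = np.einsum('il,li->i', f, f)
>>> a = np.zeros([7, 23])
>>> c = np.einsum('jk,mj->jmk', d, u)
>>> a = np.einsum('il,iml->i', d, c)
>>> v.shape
(23, 2)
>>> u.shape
(3, 2)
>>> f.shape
(31, 31)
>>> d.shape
(2, 2)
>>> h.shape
(31,)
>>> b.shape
()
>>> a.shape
(2,)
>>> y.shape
(23, 3)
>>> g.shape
(23, 3)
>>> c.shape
(2, 3, 2)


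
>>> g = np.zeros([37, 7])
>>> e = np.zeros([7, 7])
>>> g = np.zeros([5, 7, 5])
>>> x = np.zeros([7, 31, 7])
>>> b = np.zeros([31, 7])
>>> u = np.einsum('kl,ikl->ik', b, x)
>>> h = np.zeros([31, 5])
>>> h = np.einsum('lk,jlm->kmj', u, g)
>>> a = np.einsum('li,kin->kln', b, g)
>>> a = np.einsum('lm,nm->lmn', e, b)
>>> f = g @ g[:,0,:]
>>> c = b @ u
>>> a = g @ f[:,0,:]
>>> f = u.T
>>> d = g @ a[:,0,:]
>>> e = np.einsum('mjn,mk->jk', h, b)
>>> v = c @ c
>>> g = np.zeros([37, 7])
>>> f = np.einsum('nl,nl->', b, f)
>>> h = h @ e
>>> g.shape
(37, 7)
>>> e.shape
(5, 7)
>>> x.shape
(7, 31, 7)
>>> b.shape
(31, 7)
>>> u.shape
(7, 31)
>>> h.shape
(31, 5, 7)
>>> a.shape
(5, 7, 5)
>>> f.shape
()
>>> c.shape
(31, 31)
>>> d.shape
(5, 7, 5)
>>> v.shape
(31, 31)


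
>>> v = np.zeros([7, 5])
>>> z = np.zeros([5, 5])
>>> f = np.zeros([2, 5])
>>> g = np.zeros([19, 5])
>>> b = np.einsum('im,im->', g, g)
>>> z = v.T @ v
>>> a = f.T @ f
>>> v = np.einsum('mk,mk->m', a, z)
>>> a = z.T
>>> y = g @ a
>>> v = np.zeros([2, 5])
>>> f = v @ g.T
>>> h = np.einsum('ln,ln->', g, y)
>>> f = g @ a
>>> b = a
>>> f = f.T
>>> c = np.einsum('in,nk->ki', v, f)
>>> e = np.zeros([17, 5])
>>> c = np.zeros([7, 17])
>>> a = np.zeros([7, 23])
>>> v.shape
(2, 5)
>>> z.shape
(5, 5)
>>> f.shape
(5, 19)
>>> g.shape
(19, 5)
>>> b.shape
(5, 5)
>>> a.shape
(7, 23)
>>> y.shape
(19, 5)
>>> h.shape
()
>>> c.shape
(7, 17)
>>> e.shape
(17, 5)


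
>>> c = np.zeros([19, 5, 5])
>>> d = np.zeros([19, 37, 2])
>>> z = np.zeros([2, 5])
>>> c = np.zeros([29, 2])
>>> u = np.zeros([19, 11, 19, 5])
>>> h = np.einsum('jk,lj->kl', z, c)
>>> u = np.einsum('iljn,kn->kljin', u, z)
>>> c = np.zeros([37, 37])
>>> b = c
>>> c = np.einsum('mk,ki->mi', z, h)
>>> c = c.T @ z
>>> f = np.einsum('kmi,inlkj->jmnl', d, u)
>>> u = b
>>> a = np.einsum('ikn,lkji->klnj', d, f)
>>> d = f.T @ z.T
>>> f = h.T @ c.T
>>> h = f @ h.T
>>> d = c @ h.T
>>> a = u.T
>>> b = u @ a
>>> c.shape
(29, 5)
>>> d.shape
(29, 29)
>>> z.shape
(2, 5)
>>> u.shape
(37, 37)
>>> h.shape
(29, 5)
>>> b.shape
(37, 37)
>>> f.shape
(29, 29)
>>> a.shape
(37, 37)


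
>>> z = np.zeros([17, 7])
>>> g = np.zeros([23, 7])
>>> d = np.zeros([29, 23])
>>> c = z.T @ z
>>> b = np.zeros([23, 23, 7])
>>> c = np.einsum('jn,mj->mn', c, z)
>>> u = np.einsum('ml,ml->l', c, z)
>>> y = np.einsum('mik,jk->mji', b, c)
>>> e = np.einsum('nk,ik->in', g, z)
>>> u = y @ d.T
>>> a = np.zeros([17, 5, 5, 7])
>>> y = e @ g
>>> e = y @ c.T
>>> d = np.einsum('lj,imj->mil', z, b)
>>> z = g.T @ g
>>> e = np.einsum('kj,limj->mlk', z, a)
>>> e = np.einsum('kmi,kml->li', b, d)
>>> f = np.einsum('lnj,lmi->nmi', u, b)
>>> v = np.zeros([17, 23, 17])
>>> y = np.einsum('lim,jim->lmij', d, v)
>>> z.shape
(7, 7)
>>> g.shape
(23, 7)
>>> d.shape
(23, 23, 17)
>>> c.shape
(17, 7)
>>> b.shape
(23, 23, 7)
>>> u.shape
(23, 17, 29)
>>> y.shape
(23, 17, 23, 17)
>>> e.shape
(17, 7)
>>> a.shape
(17, 5, 5, 7)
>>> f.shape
(17, 23, 7)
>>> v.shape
(17, 23, 17)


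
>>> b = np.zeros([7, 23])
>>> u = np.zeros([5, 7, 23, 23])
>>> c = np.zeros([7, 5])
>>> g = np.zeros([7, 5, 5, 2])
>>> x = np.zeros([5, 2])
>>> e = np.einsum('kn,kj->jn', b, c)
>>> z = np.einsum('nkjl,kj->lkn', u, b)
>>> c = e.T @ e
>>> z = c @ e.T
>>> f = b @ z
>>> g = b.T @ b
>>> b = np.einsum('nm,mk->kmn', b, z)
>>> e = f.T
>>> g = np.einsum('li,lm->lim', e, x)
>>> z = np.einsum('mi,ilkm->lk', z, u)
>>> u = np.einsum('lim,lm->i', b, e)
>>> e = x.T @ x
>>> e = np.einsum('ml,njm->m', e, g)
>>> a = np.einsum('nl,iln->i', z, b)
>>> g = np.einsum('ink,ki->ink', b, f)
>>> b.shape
(5, 23, 7)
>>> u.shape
(23,)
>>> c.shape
(23, 23)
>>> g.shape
(5, 23, 7)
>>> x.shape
(5, 2)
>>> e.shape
(2,)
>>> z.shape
(7, 23)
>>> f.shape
(7, 5)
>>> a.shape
(5,)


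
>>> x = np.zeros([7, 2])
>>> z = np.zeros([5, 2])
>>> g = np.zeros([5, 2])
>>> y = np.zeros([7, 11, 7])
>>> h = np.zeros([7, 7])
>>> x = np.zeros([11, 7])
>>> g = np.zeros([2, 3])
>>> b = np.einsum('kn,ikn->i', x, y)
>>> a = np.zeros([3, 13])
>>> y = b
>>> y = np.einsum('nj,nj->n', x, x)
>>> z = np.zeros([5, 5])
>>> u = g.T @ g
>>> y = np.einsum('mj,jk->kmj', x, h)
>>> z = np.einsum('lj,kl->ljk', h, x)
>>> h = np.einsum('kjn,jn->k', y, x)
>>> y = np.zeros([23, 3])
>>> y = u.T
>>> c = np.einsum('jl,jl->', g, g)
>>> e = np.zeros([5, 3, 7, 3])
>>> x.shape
(11, 7)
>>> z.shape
(7, 7, 11)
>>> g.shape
(2, 3)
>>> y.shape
(3, 3)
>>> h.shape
(7,)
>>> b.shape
(7,)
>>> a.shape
(3, 13)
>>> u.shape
(3, 3)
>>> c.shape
()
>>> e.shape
(5, 3, 7, 3)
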